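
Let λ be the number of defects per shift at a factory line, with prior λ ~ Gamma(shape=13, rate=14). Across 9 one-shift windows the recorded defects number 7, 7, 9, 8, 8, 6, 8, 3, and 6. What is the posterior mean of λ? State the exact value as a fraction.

75/23

Total count: 7 + 7 + 9 + 8 + 8 + 6 + 8 + 3 + 6 = 62.
Total exposure: 9 shifts.
Conjugate update: add total count to the shape and total exposure to the rate, giving Gamma(75, 23).
Posterior mean = α'/β' = 75/23.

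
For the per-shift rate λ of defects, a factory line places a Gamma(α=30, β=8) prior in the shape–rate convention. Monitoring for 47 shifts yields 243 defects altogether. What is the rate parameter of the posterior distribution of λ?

55

Total count 243 over total exposure 47 shifts.
Gamma(α, β) with Poisson data over total exposure Σt gives posterior Gamma(α+Σx, β+Σt) = Gamma(273, 55).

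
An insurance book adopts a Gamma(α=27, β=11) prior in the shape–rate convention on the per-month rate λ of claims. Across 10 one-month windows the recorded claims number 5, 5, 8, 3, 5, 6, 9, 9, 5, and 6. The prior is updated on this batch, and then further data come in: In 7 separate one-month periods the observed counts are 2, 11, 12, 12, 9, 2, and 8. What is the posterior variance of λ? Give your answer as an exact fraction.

9/49

Total count: 5 + 5 + 8 + 3 + 5 + 6 + 9 + 9 + 5 + 6 = 61.
Total exposure: 10 months.
After the first batch: Gamma(27 + 61, 11 + 10) = Gamma(88, 21).
Total count: 2 + 11 + 12 + 12 + 9 + 2 + 8 = 56.
Total exposure: 7 months.
After the second batch: Gamma(88 + 56, 21 + 7) = Gamma(144, 28).
Posterior variance = α'/β'² = 144/784 = 9/49.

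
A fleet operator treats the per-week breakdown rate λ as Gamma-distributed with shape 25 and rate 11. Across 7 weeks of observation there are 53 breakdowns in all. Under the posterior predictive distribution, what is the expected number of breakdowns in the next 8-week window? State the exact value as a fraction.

Total count 53 over total exposure 7 weeks.
Posterior: α' = 25 + 53 = 78, β' = 11 + 7 = 18.
Predictive mean over an 8-week window = T·E[λ|data] = 8·78/18 = 104/3.

104/3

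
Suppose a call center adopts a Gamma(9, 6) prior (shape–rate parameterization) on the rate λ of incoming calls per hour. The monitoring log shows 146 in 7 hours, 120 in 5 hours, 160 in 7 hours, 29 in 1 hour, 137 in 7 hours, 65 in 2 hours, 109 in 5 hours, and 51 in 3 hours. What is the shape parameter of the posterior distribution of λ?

826

Total count: 146 + 120 + 160 + 29 + 137 + 65 + 109 + 51 = 817.
Total exposure: 7 + 5 + 7 + 1 + 7 + 2 + 5 + 3 = 37 hours.
The Gamma prior is conjugate for the Poisson rate, so λ | data ~ Gamma(9+817, 6+37) = Gamma(826, 43).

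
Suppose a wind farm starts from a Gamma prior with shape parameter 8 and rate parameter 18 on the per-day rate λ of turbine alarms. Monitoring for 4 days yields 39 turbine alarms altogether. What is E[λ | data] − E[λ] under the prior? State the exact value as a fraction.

335/198

Total count 39 over total exposure 4 days.
Gamma(α, β) with Poisson data over total exposure Σt gives posterior Gamma(α+Σx, β+Σt) = Gamma(47, 22).
Posterior mean = 47/22 = 47/22; prior mean = 8/18 = 4/9. Difference = 47/22 − 4/9 = 335/198.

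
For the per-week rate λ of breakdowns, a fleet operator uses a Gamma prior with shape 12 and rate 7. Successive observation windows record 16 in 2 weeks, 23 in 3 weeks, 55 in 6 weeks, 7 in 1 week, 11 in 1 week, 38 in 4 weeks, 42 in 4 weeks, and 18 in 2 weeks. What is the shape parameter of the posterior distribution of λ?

222

Total count: 16 + 23 + 55 + 7 + 11 + 38 + 42 + 18 = 210.
Total exposure: 2 + 3 + 6 + 1 + 1 + 4 + 4 + 2 = 23 weeks.
Conjugate update: add total count to the shape and total exposure to the rate, giving Gamma(222, 30).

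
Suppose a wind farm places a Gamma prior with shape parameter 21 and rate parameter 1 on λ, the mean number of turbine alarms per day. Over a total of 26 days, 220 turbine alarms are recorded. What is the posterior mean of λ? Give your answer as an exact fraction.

Total count 220 over total exposure 26 days.
By Gamma–Poisson conjugacy, the posterior is Gamma(α + Σx, β + Σt) = Gamma(21 + 220, 1 + 26) = Gamma(241, 27).
Posterior mean = α'/β' = 241/27.

241/27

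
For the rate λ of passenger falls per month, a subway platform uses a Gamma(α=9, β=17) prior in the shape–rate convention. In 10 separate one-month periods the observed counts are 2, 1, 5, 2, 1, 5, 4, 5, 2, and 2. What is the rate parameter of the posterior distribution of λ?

27

Total count: 2 + 1 + 5 + 2 + 1 + 5 + 4 + 5 + 2 + 2 = 29.
Total exposure: 10 months.
Posterior: α' = 9 + 29 = 38, β' = 17 + 10 = 27.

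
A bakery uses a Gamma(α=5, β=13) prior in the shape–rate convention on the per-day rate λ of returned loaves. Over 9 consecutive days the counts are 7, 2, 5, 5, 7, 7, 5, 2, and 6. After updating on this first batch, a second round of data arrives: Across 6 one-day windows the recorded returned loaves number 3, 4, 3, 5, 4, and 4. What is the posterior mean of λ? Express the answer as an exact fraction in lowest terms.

37/14

Total count: 7 + 2 + 5 + 5 + 7 + 7 + 5 + 2 + 6 = 46.
Total exposure: 9 days.
After the first batch: Gamma(5 + 46, 13 + 9) = Gamma(51, 22).
Total count: 3 + 4 + 3 + 5 + 4 + 4 = 23.
Total exposure: 6 days.
After the second batch: Gamma(51 + 23, 22 + 6) = Gamma(74, 28).
Posterior mean = α'/β' = 74/28 = 37/14.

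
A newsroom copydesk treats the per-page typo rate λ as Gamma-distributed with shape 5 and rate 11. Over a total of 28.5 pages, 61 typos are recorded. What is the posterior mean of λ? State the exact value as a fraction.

Total count 61 over total exposure 28.5 pages.
Gamma(α, β) with Poisson data over total exposure Σt gives posterior Gamma(α+Σx, β+Σt) = Gamma(66, 79/2).
Posterior mean = α'/β' = 66/(79/2) = 132/79.

132/79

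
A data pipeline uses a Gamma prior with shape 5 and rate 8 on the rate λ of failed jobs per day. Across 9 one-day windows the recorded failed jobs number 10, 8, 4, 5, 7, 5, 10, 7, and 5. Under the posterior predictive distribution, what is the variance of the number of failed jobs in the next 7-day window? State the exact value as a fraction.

11088/289

Total count: 10 + 8 + 4 + 5 + 7 + 5 + 10 + 7 + 5 = 61.
Total exposure: 9 days.
Gamma(α, β) with Poisson data over total exposure Σt gives posterior Gamma(α+Σx, β+Σt) = Gamma(66, 17).
The posterior predictive for a window of length T is Negative Binomial with variance T·α'·(β'+T)/β'² = 7·66·24/289 = 11088/289.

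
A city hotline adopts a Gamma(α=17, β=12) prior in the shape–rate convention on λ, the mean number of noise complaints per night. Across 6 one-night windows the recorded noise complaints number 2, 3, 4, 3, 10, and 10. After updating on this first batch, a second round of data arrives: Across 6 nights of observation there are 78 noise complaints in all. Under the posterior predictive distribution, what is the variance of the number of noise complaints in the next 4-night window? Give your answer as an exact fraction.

Total count: 2 + 3 + 4 + 3 + 10 + 10 = 32.
Total exposure: 6 nights.
After the first batch: Gamma(17 + 32, 12 + 6) = Gamma(49, 18).
Total count 78 over total exposure 6 nights.
After the second batch: Gamma(49 + 78, 18 + 6) = Gamma(127, 24).
The posterior predictive for a window of length T is Negative Binomial with variance T·α'·(β'+T)/β'² = 4·127·28/576 = 889/36.

889/36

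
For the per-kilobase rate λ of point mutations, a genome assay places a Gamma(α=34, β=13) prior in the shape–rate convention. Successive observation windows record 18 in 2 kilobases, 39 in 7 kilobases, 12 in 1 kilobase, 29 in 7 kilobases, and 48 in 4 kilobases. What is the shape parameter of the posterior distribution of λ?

180

Total count: 18 + 39 + 12 + 29 + 48 = 146.
Total exposure: 2 + 7 + 1 + 7 + 4 = 21 kilobases.
Gamma(α, β) with Poisson data over total exposure Σt gives posterior Gamma(α+Σx, β+Σt) = Gamma(180, 34).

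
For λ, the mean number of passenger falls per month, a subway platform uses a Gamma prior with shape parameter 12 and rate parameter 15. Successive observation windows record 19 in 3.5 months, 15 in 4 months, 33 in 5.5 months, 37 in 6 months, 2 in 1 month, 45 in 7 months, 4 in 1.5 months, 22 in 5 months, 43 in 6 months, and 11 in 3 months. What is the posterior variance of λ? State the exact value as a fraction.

Total count: 19 + 15 + 33 + 37 + 2 + 45 + 4 + 22 + 43 + 11 = 231.
Total exposure: 3.5 + 4 + 5.5 + 6 + 1 + 7 + 1.5 + 5 + 6 + 3 = 42.5 months.
Gamma(α, β) with Poisson data over total exposure Σt gives posterior Gamma(α+Σx, β+Σt) = Gamma(243, 115/2).
Posterior variance = α'/β'² = 243/(13225/4) = 972/13225.

972/13225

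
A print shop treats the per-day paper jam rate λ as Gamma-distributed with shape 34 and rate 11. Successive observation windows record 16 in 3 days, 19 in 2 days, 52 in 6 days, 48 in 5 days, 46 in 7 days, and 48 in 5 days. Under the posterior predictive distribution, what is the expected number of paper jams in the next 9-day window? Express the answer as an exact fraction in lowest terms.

789/13

Total count: 16 + 19 + 52 + 48 + 46 + 48 = 229.
Total exposure: 3 + 2 + 6 + 5 + 7 + 5 = 28 days.
Posterior: α' = 34 + 229 = 263, β' = 11 + 28 = 39.
Predictive mean over a 9-day window = T·E[λ|data] = 9·263/39 = 789/13.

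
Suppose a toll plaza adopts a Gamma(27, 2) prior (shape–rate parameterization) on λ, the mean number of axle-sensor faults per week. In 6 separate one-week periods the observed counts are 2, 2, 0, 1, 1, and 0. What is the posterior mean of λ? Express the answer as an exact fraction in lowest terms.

Total count: 2 + 2 + 0 + 1 + 1 + 0 = 6.
Total exposure: 6 weeks.
Posterior: α' = 27 + 6 = 33, β' = 2 + 6 = 8.
Posterior mean = α'/β' = 33/8.

33/8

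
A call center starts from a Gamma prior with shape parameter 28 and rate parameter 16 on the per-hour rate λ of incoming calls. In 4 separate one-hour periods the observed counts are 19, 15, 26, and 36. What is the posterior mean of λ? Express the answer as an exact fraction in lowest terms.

Total count: 19 + 15 + 26 + 36 = 96.
Total exposure: 4 hours.
Gamma(α, β) with Poisson data over total exposure Σt gives posterior Gamma(α+Σx, β+Σt) = Gamma(124, 20).
Posterior mean = α'/β' = 124/20 = 31/5.

31/5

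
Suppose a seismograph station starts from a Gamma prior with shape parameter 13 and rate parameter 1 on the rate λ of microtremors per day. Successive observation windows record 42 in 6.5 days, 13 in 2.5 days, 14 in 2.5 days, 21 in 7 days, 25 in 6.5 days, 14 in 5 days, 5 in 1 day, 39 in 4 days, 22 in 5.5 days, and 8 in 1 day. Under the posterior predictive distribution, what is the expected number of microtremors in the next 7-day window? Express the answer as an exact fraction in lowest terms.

3024/85

Total count: 42 + 13 + 14 + 21 + 25 + 14 + 5 + 39 + 22 + 8 = 203.
Total exposure: 6.5 + 2.5 + 2.5 + 7 + 6.5 + 5 + 1 + 4 + 5.5 + 1 = 41.5 days.
Posterior: α' = 13 + 203 = 216, β' = 1 + 41.5 = 85/2.
Predictive mean over a 7-day window = T·E[λ|data] = 7·216/(85/2) = 3024/85.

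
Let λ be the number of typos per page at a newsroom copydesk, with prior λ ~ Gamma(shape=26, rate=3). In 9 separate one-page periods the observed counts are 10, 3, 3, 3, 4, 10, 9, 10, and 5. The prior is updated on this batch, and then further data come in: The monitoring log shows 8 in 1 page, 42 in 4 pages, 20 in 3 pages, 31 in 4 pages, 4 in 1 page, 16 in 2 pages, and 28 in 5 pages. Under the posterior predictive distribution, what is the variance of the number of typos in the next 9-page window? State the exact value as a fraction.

Total count: 10 + 3 + 3 + 3 + 4 + 10 + 9 + 10 + 5 = 57.
Total exposure: 9 pages.
After the first batch: Gamma(26 + 57, 3 + 9) = Gamma(83, 12).
Total count: 8 + 42 + 20 + 31 + 4 + 16 + 28 = 149.
Total exposure: 1 + 4 + 3 + 4 + 1 + 2 + 5 = 20 pages.
After the second batch: Gamma(83 + 149, 12 + 20) = Gamma(232, 32).
The posterior predictive for a window of length T is Negative Binomial with variance T·α'·(β'+T)/β'² = 9·232·41/1024 = 10701/128.

10701/128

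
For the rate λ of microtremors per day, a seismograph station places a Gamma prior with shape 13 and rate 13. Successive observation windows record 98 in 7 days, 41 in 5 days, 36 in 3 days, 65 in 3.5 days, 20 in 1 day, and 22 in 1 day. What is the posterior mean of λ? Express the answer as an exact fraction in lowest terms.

590/67

Total count: 98 + 41 + 36 + 65 + 20 + 22 = 282.
Total exposure: 7 + 5 + 3 + 3.5 + 1 + 1 = 20.5 days.
Gamma(α, β) with Poisson data over total exposure Σt gives posterior Gamma(α+Σx, β+Σt) = Gamma(295, 67/2).
Posterior mean = α'/β' = 295/(67/2) = 590/67.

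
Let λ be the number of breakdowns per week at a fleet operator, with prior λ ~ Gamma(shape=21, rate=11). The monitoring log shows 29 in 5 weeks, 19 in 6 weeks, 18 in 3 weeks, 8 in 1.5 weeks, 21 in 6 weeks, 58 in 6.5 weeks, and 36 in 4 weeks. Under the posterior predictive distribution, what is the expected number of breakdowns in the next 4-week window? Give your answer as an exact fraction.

Total count: 29 + 19 + 18 + 8 + 21 + 58 + 36 = 189.
Total exposure: 5 + 6 + 3 + 1.5 + 6 + 6.5 + 4 = 32 weeks.
Conjugate update: add total count to the shape and total exposure to the rate, giving Gamma(210, 43).
Predictive mean over a 4-week window = T·E[λ|data] = 4·210/43 = 840/43.

840/43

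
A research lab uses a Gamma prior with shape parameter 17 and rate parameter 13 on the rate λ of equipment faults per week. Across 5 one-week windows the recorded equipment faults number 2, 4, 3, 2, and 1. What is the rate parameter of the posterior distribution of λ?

18

Total count: 2 + 4 + 3 + 2 + 1 = 12.
Total exposure: 5 weeks.
Posterior: α' = 17 + 12 = 29, β' = 13 + 5 = 18.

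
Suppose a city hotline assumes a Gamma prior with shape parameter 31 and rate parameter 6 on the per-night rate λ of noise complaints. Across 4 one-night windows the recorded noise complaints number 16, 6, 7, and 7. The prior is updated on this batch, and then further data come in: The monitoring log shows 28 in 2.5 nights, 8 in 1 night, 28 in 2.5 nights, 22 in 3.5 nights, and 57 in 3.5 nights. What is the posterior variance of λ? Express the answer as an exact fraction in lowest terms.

Total count: 16 + 6 + 7 + 7 = 36.
Total exposure: 4 nights.
After the first batch: Gamma(31 + 36, 6 + 4) = Gamma(67, 10).
Total count: 28 + 8 + 28 + 22 + 57 = 143.
Total exposure: 2.5 + 1 + 2.5 + 3.5 + 3.5 = 13 nights.
After the second batch: Gamma(67 + 143, 10 + 13) = Gamma(210, 23).
Posterior variance = α'/β'² = 210/529.

210/529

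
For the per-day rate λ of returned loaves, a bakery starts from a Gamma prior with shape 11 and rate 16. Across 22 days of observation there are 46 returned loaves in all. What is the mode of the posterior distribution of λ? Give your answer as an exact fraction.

Total count 46 over total exposure 22 days.
Posterior: α' = 11 + 46 = 57, β' = 16 + 22 = 38.
Posterior mode = (α'−1)/β' = 56/38 = 28/19.

28/19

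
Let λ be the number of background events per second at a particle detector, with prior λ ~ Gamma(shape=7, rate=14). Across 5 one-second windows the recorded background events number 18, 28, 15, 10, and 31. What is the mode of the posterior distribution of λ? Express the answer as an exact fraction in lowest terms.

Total count: 18 + 28 + 15 + 10 + 31 = 102.
Total exposure: 5 seconds.
Conjugate update: add total count to the shape and total exposure to the rate, giving Gamma(109, 19).
Posterior mode = (α'−1)/β' = 108/19.

108/19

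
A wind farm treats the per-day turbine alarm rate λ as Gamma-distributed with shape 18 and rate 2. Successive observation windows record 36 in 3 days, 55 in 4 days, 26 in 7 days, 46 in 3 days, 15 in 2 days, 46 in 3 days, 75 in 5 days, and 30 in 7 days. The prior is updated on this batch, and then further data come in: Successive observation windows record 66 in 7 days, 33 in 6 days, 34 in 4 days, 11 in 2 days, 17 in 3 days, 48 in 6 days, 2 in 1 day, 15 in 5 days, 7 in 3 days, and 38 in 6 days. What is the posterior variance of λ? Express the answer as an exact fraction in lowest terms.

Total count: 36 + 55 + 26 + 46 + 15 + 46 + 75 + 30 = 329.
Total exposure: 3 + 4 + 7 + 3 + 2 + 3 + 5 + 7 = 34 days.
After the first batch: Gamma(18 + 329, 2 + 34) = Gamma(347, 36).
Total count: 66 + 33 + 34 + 11 + 17 + 48 + 2 + 15 + 7 + 38 = 271.
Total exposure: 7 + 6 + 4 + 2 + 3 + 6 + 1 + 5 + 3 + 6 = 43 days.
After the second batch: Gamma(347 + 271, 36 + 43) = Gamma(618, 79).
Posterior variance = α'/β'² = 618/6241.

618/6241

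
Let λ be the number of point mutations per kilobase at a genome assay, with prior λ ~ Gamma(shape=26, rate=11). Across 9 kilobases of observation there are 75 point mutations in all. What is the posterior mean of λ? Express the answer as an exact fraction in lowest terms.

101/20

Total count 75 over total exposure 9 kilobases.
The Gamma prior is conjugate for the Poisson rate, so λ | data ~ Gamma(26+75, 11+9) = Gamma(101, 20).
Posterior mean = α'/β' = 101/20.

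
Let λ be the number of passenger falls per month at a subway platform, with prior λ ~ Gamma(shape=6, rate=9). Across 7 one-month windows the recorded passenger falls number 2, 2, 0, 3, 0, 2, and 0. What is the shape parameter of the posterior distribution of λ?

15

Total count: 2 + 2 + 0 + 3 + 0 + 2 + 0 = 9.
Total exposure: 7 months.
Gamma(α, β) with Poisson data over total exposure Σt gives posterior Gamma(α+Σx, β+Σt) = Gamma(15, 16).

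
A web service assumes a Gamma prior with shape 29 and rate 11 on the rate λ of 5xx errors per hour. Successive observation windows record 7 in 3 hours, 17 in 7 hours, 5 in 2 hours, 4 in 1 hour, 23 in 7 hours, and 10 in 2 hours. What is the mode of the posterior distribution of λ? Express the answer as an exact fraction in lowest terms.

94/33

Total count: 7 + 17 + 5 + 4 + 23 + 10 = 66.
Total exposure: 3 + 7 + 2 + 1 + 7 + 2 = 22 hours.
Posterior: α' = 29 + 66 = 95, β' = 11 + 22 = 33.
Posterior mode = (α'−1)/β' = 94/33.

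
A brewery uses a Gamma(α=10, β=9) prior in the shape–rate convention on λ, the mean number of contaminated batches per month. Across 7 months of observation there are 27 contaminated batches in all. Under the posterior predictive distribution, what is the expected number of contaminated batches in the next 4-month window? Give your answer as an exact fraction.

37/4

Total count 27 over total exposure 7 months.
Gamma(α, β) with Poisson data over total exposure Σt gives posterior Gamma(α+Σx, β+Σt) = Gamma(37, 16).
Predictive mean over a 4-month window = T·E[λ|data] = 4·37/16 = 37/4.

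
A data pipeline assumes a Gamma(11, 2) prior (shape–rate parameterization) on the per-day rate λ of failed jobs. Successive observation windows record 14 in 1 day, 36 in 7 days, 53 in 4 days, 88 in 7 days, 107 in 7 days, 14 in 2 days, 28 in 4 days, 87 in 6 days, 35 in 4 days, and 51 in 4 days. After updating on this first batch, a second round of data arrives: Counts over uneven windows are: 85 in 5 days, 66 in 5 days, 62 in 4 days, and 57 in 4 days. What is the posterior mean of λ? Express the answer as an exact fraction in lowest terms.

397/33

Total count: 14 + 36 + 53 + 88 + 107 + 14 + 28 + 87 + 35 + 51 = 513.
Total exposure: 1 + 7 + 4 + 7 + 7 + 2 + 4 + 6 + 4 + 4 = 46 days.
After the first batch: Gamma(11 + 513, 2 + 46) = Gamma(524, 48).
Total count: 85 + 66 + 62 + 57 = 270.
Total exposure: 5 + 5 + 4 + 4 = 18 days.
After the second batch: Gamma(524 + 270, 48 + 18) = Gamma(794, 66).
Posterior mean = α'/β' = 794/66 = 397/33.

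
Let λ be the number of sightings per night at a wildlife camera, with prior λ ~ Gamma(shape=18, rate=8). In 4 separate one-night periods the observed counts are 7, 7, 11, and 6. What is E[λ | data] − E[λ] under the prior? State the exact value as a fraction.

Total count: 7 + 7 + 11 + 6 = 31.
Total exposure: 4 nights.
Conjugate update: add total count to the shape and total exposure to the rate, giving Gamma(49, 12).
Posterior mean = 49/12 = 49/12; prior mean = 18/8 = 9/4. Difference = 49/12 − 9/4 = 11/6.

11/6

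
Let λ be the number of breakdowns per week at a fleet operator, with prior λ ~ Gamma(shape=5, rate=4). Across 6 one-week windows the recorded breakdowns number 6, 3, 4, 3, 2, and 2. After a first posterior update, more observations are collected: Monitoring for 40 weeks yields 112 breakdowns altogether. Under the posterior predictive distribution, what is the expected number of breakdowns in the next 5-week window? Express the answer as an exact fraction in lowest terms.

Total count: 6 + 3 + 4 + 3 + 2 + 2 = 20.
Total exposure: 6 weeks.
After the first batch: Gamma(5 + 20, 4 + 6) = Gamma(25, 10).
Total count 112 over total exposure 40 weeks.
After the second batch: Gamma(25 + 112, 10 + 40) = Gamma(137, 50).
Predictive mean over a 5-week window = T·E[λ|data] = 5·137/50 = 137/10.

137/10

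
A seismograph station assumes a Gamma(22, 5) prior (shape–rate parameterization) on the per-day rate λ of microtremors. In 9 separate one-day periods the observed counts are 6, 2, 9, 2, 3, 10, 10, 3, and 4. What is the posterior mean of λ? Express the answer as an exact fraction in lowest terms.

71/14

Total count: 6 + 2 + 9 + 2 + 3 + 10 + 10 + 3 + 4 = 49.
Total exposure: 9 days.
Posterior: α' = 22 + 49 = 71, β' = 5 + 9 = 14.
Posterior mean = α'/β' = 71/14.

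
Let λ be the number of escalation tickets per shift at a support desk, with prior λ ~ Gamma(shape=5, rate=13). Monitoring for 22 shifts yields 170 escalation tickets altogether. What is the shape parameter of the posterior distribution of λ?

175

Total count 170 over total exposure 22 shifts.
Conjugate update: add total count to the shape and total exposure to the rate, giving Gamma(175, 35).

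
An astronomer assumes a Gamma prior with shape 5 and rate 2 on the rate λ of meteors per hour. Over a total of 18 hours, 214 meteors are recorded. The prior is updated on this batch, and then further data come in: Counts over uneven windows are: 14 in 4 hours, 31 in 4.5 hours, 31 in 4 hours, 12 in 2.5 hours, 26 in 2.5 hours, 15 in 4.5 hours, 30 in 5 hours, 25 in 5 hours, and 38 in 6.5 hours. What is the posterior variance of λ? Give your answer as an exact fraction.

196/1521

Total count 214 over total exposure 18 hours.
After the first batch: Gamma(5 + 214, 2 + 18) = Gamma(219, 20).
Total count: 14 + 31 + 31 + 12 + 26 + 15 + 30 + 25 + 38 = 222.
Total exposure: 4 + 4.5 + 4 + 2.5 + 2.5 + 4.5 + 5 + 5 + 6.5 = 38.5 hours.
After the second batch: Gamma(219 + 222, 20 + 38.5) = Gamma(441, 117/2).
Posterior variance = α'/β'² = 441/(13689/4) = 196/1521.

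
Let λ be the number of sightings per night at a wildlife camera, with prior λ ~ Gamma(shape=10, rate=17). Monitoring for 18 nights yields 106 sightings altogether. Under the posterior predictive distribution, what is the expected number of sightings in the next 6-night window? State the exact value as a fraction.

Total count 106 over total exposure 18 nights.
Gamma(α, β) with Poisson data over total exposure Σt gives posterior Gamma(α+Σx, β+Σt) = Gamma(116, 35).
Predictive mean over a 6-night window = T·E[λ|data] = 6·116/35 = 696/35.

696/35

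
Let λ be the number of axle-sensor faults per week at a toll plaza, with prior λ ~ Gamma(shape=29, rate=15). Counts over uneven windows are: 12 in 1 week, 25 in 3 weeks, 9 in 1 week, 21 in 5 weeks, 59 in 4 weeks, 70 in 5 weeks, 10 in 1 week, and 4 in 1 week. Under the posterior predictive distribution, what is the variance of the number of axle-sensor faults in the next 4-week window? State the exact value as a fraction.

Total count: 12 + 25 + 9 + 21 + 59 + 70 + 10 + 4 = 210.
Total exposure: 1 + 3 + 1 + 5 + 4 + 5 + 1 + 1 = 21 weeks.
The Gamma prior is conjugate for the Poisson rate, so λ | data ~ Gamma(29+210, 15+21) = Gamma(239, 36).
The posterior predictive for a window of length T is Negative Binomial with variance T·α'·(β'+T)/β'² = 4·239·40/1296 = 2390/81.

2390/81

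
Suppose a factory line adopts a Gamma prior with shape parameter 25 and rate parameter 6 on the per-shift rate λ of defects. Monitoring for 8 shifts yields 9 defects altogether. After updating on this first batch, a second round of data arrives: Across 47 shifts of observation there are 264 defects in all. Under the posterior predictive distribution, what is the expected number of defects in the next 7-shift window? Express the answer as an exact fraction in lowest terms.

2086/61

Total count 9 over total exposure 8 shifts.
After the first batch: Gamma(25 + 9, 6 + 8) = Gamma(34, 14).
Total count 264 over total exposure 47 shifts.
After the second batch: Gamma(34 + 264, 14 + 47) = Gamma(298, 61).
Predictive mean over a 7-shift window = T·E[λ|data] = 7·298/61 = 2086/61.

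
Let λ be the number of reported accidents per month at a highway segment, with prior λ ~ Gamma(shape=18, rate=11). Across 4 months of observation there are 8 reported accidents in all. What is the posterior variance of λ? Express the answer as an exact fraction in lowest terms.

26/225

Total count 8 over total exposure 4 months.
The Gamma prior is conjugate for the Poisson rate, so λ | data ~ Gamma(18+8, 11+4) = Gamma(26, 15).
Posterior variance = α'/β'² = 26/225.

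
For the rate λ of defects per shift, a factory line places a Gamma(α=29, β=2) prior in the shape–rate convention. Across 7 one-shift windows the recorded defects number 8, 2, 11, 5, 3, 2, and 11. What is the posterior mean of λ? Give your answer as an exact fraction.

71/9

Total count: 8 + 2 + 11 + 5 + 3 + 2 + 11 = 42.
Total exposure: 7 shifts.
Gamma(α, β) with Poisson data over total exposure Σt gives posterior Gamma(α+Σx, β+Σt) = Gamma(71, 9).
Posterior mean = α'/β' = 71/9.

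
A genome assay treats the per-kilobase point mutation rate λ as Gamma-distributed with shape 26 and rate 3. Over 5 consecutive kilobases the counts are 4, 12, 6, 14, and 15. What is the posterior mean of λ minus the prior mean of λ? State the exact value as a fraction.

Total count: 4 + 12 + 6 + 14 + 15 = 51.
Total exposure: 5 kilobases.
Conjugate update: add total count to the shape and total exposure to the rate, giving Gamma(77, 8).
Posterior mean = 77/8 = 77/8; prior mean = 26/3 = 26/3. Difference = 77/8 − 26/3 = 23/24.

23/24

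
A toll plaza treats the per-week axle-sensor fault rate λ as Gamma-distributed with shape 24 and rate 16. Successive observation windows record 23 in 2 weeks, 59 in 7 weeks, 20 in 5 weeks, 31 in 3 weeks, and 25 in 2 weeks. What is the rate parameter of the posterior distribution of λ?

Total count: 23 + 59 + 20 + 31 + 25 = 158.
Total exposure: 2 + 7 + 5 + 3 + 2 = 19 weeks.
The Gamma prior is conjugate for the Poisson rate, so λ | data ~ Gamma(24+158, 16+19) = Gamma(182, 35).

35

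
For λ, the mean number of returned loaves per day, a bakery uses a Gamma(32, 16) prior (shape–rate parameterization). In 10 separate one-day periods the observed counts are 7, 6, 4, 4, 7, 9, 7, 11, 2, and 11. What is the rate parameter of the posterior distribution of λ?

Total count: 7 + 6 + 4 + 4 + 7 + 9 + 7 + 11 + 2 + 11 = 68.
Total exposure: 10 days.
Gamma(α, β) with Poisson data over total exposure Σt gives posterior Gamma(α+Σx, β+Σt) = Gamma(100, 26).

26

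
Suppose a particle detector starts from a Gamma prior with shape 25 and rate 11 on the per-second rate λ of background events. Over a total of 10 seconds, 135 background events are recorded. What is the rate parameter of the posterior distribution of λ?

Total count 135 over total exposure 10 seconds.
Conjugate update: add total count to the shape and total exposure to the rate, giving Gamma(160, 21).

21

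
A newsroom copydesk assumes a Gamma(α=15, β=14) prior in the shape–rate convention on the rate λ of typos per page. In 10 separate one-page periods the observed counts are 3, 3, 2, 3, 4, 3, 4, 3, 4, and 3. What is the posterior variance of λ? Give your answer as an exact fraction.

Total count: 3 + 3 + 2 + 3 + 4 + 3 + 4 + 3 + 4 + 3 = 32.
Total exposure: 10 pages.
Conjugate update: add total count to the shape and total exposure to the rate, giving Gamma(47, 24).
Posterior variance = α'/β'² = 47/576.

47/576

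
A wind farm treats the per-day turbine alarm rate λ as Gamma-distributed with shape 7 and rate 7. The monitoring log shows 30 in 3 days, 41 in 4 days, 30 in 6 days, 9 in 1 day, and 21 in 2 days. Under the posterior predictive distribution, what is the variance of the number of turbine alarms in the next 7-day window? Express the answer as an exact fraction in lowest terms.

Total count: 30 + 41 + 30 + 9 + 21 = 131.
Total exposure: 3 + 4 + 6 + 1 + 2 = 16 days.
Gamma(α, β) with Poisson data over total exposure Σt gives posterior Gamma(α+Σx, β+Σt) = Gamma(138, 23).
The posterior predictive for a window of length T is Negative Binomial with variance T·α'·(β'+T)/β'² = 7·138·30/529 = 1260/23.

1260/23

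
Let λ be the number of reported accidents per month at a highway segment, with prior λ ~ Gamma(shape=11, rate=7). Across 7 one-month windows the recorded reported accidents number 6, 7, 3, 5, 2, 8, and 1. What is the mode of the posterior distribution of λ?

3

Total count: 6 + 7 + 3 + 5 + 2 + 8 + 1 = 32.
Total exposure: 7 months.
The Gamma prior is conjugate for the Poisson rate, so λ | data ~ Gamma(11+32, 7+7) = Gamma(43, 14).
Posterior mode = (α'−1)/β' = 42/14 = 3.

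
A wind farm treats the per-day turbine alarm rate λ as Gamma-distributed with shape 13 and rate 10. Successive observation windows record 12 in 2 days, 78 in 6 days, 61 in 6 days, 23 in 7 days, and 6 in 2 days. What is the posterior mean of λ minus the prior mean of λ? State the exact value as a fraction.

1501/330

Total count: 12 + 78 + 61 + 23 + 6 = 180.
Total exposure: 2 + 6 + 6 + 7 + 2 = 23 days.
Posterior: α' = 13 + 180 = 193, β' = 10 + 23 = 33.
Posterior mean = 193/33 = 193/33; prior mean = 13/10 = 13/10. Difference = 193/33 − 13/10 = 1501/330.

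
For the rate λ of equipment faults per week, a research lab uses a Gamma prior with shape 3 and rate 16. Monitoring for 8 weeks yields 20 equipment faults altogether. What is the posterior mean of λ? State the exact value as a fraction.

23/24

Total count 20 over total exposure 8 weeks.
Gamma(α, β) with Poisson data over total exposure Σt gives posterior Gamma(α+Σx, β+Σt) = Gamma(23, 24).
Posterior mean = α'/β' = 23/24.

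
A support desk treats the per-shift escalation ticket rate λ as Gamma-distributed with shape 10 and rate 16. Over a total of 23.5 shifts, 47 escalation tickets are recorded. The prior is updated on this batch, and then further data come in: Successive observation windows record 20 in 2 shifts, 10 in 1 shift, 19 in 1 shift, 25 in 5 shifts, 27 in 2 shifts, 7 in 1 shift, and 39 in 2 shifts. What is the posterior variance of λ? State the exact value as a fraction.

816/11449

Total count 47 over total exposure 23.5 shifts.
After the first batch: Gamma(10 + 47, 16 + 23.5) = Gamma(57, 79/2).
Total count: 20 + 10 + 19 + 25 + 27 + 7 + 39 = 147.
Total exposure: 2 + 1 + 1 + 5 + 2 + 1 + 2 = 14 shifts.
After the second batch: Gamma(57 + 147, 79/2 + 14) = Gamma(204, 107/2).
Posterior variance = α'/β'² = 204/(11449/4) = 816/11449.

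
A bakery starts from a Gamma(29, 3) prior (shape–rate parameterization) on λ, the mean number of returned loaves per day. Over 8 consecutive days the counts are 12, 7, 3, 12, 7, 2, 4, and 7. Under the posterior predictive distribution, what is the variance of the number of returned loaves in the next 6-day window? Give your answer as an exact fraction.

8466/121

Total count: 12 + 7 + 3 + 12 + 7 + 2 + 4 + 7 = 54.
Total exposure: 8 days.
By Gamma–Poisson conjugacy, the posterior is Gamma(α + Σx, β + Σt) = Gamma(29 + 54, 3 + 8) = Gamma(83, 11).
The posterior predictive for a window of length T is Negative Binomial with variance T·α'·(β'+T)/β'² = 6·83·17/121 = 8466/121.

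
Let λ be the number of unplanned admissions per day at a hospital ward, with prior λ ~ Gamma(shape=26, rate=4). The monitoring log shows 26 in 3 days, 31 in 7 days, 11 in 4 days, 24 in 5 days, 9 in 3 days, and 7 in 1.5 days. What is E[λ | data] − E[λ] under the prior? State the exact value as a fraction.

-179/110

Total count: 26 + 31 + 11 + 24 + 9 + 7 = 108.
Total exposure: 3 + 7 + 4 + 5 + 3 + 1.5 = 23.5 days.
Gamma(α, β) with Poisson data over total exposure Σt gives posterior Gamma(α+Σx, β+Σt) = Gamma(134, 55/2).
Posterior mean = 134/(55/2) = 268/55; prior mean = 26/4 = 13/2. Difference = 268/55 − 13/2 = -179/110.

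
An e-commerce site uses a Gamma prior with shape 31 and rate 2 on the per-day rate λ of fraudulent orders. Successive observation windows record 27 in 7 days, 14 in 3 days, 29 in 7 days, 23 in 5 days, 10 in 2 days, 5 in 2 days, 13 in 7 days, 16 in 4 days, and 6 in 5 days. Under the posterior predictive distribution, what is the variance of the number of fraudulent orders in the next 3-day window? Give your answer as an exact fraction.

Total count: 27 + 14 + 29 + 23 + 10 + 5 + 13 + 16 + 6 = 143.
Total exposure: 7 + 3 + 7 + 5 + 2 + 2 + 7 + 4 + 5 = 42 days.
The Gamma prior is conjugate for the Poisson rate, so λ | data ~ Gamma(31+143, 2+42) = Gamma(174, 44).
The posterior predictive for a window of length T is Negative Binomial with variance T·α'·(β'+T)/β'² = 3·174·47/1936 = 12267/968.

12267/968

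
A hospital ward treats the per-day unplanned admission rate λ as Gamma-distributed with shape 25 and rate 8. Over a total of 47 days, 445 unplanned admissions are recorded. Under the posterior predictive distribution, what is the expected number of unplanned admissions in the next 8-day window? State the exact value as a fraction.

Total count 445 over total exposure 47 days.
Gamma(α, β) with Poisson data over total exposure Σt gives posterior Gamma(α+Σx, β+Σt) = Gamma(470, 55).
Predictive mean over an 8-day window = T·E[λ|data] = 8·470/55 = 752/11.

752/11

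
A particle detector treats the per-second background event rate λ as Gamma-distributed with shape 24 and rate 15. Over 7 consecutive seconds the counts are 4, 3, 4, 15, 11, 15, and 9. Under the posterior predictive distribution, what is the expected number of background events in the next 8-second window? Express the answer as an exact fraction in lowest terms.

Total count: 4 + 3 + 4 + 15 + 11 + 15 + 9 = 61.
Total exposure: 7 seconds.
By Gamma–Poisson conjugacy, the posterior is Gamma(α + Σx, β + Σt) = Gamma(24 + 61, 15 + 7) = Gamma(85, 22).
Predictive mean over an 8-second window = T·E[λ|data] = 8·85/22 = 340/11.

340/11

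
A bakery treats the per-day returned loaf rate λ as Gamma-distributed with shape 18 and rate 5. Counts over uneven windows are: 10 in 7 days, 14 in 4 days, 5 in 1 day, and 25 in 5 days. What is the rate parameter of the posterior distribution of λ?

22

Total count: 10 + 14 + 5 + 25 = 54.
Total exposure: 7 + 4 + 1 + 5 = 17 days.
By Gamma–Poisson conjugacy, the posterior is Gamma(α + Σx, β + Σt) = Gamma(18 + 54, 5 + 17) = Gamma(72, 22).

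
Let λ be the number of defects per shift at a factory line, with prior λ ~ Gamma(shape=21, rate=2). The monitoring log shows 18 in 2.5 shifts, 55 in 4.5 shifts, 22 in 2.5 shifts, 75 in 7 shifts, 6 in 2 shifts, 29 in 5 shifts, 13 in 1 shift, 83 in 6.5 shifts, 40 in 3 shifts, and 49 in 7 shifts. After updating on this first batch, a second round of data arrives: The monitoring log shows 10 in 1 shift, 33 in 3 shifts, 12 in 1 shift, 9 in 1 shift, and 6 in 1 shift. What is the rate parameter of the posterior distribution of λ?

50

Total count: 18 + 55 + 22 + 75 + 6 + 29 + 13 + 83 + 40 + 49 = 390.
Total exposure: 2.5 + 4.5 + 2.5 + 7 + 2 + 5 + 1 + 6.5 + 3 + 7 = 41 shifts.
After the first batch: Gamma(21 + 390, 2 + 41) = Gamma(411, 43).
Total count: 10 + 33 + 12 + 9 + 6 = 70.
Total exposure: 1 + 3 + 1 + 1 + 1 = 7 shifts.
After the second batch: Gamma(411 + 70, 43 + 7) = Gamma(481, 50).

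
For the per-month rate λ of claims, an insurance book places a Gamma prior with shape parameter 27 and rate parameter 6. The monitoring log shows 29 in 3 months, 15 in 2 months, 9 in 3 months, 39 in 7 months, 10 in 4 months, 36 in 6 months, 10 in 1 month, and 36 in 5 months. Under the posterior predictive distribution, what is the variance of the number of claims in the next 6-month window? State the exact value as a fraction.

54438/1369

Total count: 29 + 15 + 9 + 39 + 10 + 36 + 10 + 36 = 184.
Total exposure: 3 + 2 + 3 + 7 + 4 + 6 + 1 + 5 = 31 months.
The Gamma prior is conjugate for the Poisson rate, so λ | data ~ Gamma(27+184, 6+31) = Gamma(211, 37).
The posterior predictive for a window of length T is Negative Binomial with variance T·α'·(β'+T)/β'² = 6·211·43/1369 = 54438/1369.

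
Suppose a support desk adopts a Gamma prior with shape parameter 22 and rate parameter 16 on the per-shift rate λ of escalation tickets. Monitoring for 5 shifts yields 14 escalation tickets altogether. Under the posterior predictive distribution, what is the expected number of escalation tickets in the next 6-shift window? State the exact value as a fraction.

Total count 14 over total exposure 5 shifts.
Conjugate update: add total count to the shape and total exposure to the rate, giving Gamma(36, 21).
Predictive mean over a 6-shift window = T·E[λ|data] = 6·36/21 = 72/7.

72/7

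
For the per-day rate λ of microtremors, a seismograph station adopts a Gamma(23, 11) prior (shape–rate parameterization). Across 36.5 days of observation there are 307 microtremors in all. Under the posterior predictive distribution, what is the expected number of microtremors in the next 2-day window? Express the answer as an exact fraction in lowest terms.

Total count 307 over total exposure 36.5 days.
By Gamma–Poisson conjugacy, the posterior is Gamma(α + Σx, β + Σt) = Gamma(23 + 307, 11 + 36.5) = Gamma(330, 95/2).
Predictive mean over a 2-day window = T·E[λ|data] = 2·330/(95/2) = 264/19.

264/19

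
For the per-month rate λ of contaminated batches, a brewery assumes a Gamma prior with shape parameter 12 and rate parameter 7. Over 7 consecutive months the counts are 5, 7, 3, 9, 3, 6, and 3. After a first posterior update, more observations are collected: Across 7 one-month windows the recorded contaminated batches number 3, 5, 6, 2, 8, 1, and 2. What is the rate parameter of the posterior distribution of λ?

Total count: 5 + 7 + 3 + 9 + 3 + 6 + 3 = 36.
Total exposure: 7 months.
After the first batch: Gamma(12 + 36, 7 + 7) = Gamma(48, 14).
Total count: 3 + 5 + 6 + 2 + 8 + 1 + 2 = 27.
Total exposure: 7 months.
After the second batch: Gamma(48 + 27, 14 + 7) = Gamma(75, 21).

21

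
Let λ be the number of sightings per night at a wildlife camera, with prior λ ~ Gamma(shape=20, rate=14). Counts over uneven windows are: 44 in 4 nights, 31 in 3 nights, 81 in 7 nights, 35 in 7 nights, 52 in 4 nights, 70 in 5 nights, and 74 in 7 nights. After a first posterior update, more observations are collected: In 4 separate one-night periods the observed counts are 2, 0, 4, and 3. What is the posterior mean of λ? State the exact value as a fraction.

Total count: 44 + 31 + 81 + 35 + 52 + 70 + 74 = 387.
Total exposure: 4 + 3 + 7 + 7 + 4 + 5 + 7 = 37 nights.
After the first batch: Gamma(20 + 387, 14 + 37) = Gamma(407, 51).
Total count: 2 + 0 + 4 + 3 = 9.
Total exposure: 4 nights.
After the second batch: Gamma(407 + 9, 51 + 4) = Gamma(416, 55).
Posterior mean = α'/β' = 416/55.

416/55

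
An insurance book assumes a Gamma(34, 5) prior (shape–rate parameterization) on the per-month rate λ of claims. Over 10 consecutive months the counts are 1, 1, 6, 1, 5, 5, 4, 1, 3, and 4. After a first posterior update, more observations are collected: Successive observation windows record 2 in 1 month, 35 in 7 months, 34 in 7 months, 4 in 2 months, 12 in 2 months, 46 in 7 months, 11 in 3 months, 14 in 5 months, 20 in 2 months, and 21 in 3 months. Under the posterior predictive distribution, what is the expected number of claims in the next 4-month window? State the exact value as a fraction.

176/9

Total count: 1 + 1 + 6 + 1 + 5 + 5 + 4 + 1 + 3 + 4 = 31.
Total exposure: 10 months.
After the first batch: Gamma(34 + 31, 5 + 10) = Gamma(65, 15).
Total count: 2 + 35 + 34 + 4 + 12 + 46 + 11 + 14 + 20 + 21 = 199.
Total exposure: 1 + 7 + 7 + 2 + 2 + 7 + 3 + 5 + 2 + 3 = 39 months.
After the second batch: Gamma(65 + 199, 15 + 39) = Gamma(264, 54).
Predictive mean over a 4-month window = T·E[λ|data] = 4·264/54 = 176/9.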